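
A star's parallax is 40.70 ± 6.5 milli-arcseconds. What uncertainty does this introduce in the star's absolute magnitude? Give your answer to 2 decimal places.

M = m − 5 log₁₀ d + 5 = m + 5 log₁₀ p + 5, so ∂M/∂p = 5/(p ln 10).
σ_M = (5/ln 10) · (σ_p/p) = 2.1715 × 6.5/40.70 = 2.1715 × 0.15971 = 0.34681.

σ_M = 0.35 mag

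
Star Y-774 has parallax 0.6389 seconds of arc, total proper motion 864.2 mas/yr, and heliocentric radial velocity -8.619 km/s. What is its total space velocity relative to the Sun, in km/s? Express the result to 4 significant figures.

d = 1/p = 1/0.6389″ = 1.5652 pc.
μ = 864.2 mas/yr = 0.8642 ″/yr.
v_t = 4.740 μ d = 4.740 × 0.8642 × 1.5652 = 6.4115 km/s.
v = √(v_r² + v_t²) = √((-8.619)² + 6.4115²) = √115.394 = 10.742 km/s.

10.74 km/s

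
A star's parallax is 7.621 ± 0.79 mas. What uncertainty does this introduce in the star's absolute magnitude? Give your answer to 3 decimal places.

M = m − 5 log₁₀ d + 5 = m + 5 log₁₀ p + 5, so ∂M/∂p = 5/(p ln 10).
σ_M = (5/ln 10) · (σ_p/p) = 2.1715 × 0.79/7.621 = 2.1715 × 0.10366 = 0.2251.

σ_M = 0.225 mag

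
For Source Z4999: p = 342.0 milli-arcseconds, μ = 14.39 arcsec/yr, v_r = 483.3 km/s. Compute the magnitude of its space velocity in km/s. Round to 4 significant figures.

d = 1/p = 1/0.3420″ = 2.924 pc.
v_t = 4.740 μ d = 4.740 × 14.39 × 2.924 = 199.44 km/s.
v = √(v_r² + v_t²) = √(483.3² + 199.44²) = √273355 = 522.83 km/s.

522.8 km/s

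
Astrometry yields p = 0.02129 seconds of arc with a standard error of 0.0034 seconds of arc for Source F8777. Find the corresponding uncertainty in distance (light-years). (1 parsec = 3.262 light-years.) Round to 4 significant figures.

d = 1/p, so σ_d = σ_p / p².
σ_d = 0.00340 / (0.02129)² = 0.00340 / 0.00045326 = 7.5012 pc = 7.5012 × 3.262 ly = 24.469 ly.

24.47 ly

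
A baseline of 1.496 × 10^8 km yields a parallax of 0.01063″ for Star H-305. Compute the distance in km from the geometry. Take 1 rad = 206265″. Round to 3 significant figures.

θ = 0.01063″ = 0.01063/206265 = 5.1536 × 10^-8 rad.
d = B/θ = (1.496 × 10^8) / (5.1536 × 10^-8) = 2.9028 × 10^15 km.

2.90 × 10^15 km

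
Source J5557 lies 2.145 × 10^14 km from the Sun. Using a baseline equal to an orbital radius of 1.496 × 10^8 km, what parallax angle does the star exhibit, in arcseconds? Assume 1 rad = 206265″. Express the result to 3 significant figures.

θ ≈ B/d = (1.496 × 10^8) / (2.145 × 10^14) = 6.9744 × 10^-7 rad.
In arcseconds: 6.9744 × 10^-7 × 206265 = 0.14386″.

0.144 arcsec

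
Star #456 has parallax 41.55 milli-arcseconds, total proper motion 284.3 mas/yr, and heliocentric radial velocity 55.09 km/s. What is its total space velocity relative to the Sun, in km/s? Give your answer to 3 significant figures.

d = 1/p = 1/0.04155″ = 24.067 pc.
μ = 284.3 mas/yr = 0.2843 ″/yr.
v_t = 4.740 μ d = 4.740 × 0.2843 × 24.067 = 32.432 km/s.
v = √(v_r² + v_t²) = √(55.09² + 32.432²) = √4086.74 = 63.928 km/s.

63.9 km/s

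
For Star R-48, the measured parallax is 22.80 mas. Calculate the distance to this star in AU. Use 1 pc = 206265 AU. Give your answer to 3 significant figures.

9.05 × 10^6 AU

p = 22.80 mas = 0.02280 arcsec.
d = 1/p = 1/0.02280 = 43.86 pc.
In AU: 43.86 × 206265 = 9.0468 × 10^6 AU.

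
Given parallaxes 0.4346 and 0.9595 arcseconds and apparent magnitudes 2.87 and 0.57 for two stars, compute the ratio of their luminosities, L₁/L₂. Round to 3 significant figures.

d₁ = 1/p₁ = 1/0.4346″ = 2.301 pc; d₂ = 1/p₂ = 1/0.9595″ = 1.0422 pc.
M₁ = m₁ − 5 log₁₀ d₁ + 5 = 2.87 − 1.8096 + 5 = 6.0604.
M₂ = 0.57 − 0.0898 + 5 = 5.4802.
L₁/L₂ = 10^(0.4(M₂ − M₁)) = 10^(0.4 × (-0.5802)) = 10^(-0.23208) = 0.58603.

L₁/L₂ = 0.586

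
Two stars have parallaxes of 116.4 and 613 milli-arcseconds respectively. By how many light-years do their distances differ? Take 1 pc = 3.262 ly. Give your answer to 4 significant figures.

22.70 ly

d_A = 1/0.1164″ = 8.5911 pc; d_B = 1/0.6130″ = 1.6313 pc.
|d_B − d_A| = |1.6313 − 8.5911| = 6.9598 pc = 6.9598 × 3.262 ly = 22.703 ly.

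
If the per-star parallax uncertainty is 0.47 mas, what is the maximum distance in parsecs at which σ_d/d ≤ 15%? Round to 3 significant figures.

σ_d/d = σ_p/p, so the condition is σ_p/p ≤ 0.15, i.e. p ≥ σ_p/0.15.
p_min = 0.47/0.15 = 3.1333 mas = 0.0031333 arcsec.
d_max = 1/p_min = 1/0.0031333 = 319.15 pc.

319 pc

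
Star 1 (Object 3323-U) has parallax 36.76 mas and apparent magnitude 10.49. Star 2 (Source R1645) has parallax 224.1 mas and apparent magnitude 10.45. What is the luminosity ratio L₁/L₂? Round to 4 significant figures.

L₁/L₂ = 35.82

d₁ = 1/p₁ = 1/0.03676″ = 27.203 pc; d₂ = 1/p₂ = 1/0.2241″ = 4.4623 pc.
M₁ = m₁ − 5 log₁₀ d₁ + 5 = 10.49 − 7.1731 + 5 = 8.3169.
M₂ = 10.45 − 3.2478 + 5 = 12.2022.
L₁/L₂ = 10^(0.4(M₂ − M₁)) = 10^(0.4 × 3.8853) = 10^1.55412 = 35.82.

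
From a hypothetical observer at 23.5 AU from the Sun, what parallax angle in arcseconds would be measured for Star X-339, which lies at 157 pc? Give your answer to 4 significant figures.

p (arcsec) = B (AU) / d (pc).
p = 23.5 / 157 = 0.14968 arcsec.

0.1497 arcsec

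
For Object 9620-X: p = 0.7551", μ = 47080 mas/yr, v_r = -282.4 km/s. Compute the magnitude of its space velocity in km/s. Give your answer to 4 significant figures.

d = 1/p = 1/0.7551″ = 1.3243 pc.
μ = 47080 mas/yr = 47.08 ″/yr.
v_t = 4.740 μ d = 4.740 × 47.08 × 1.3243 = 295.53 km/s.
v = √(v_r² + v_t²) = √((-282.4)² + 295.53²) = √167088 = 408.76 km/s.

408.8 km/s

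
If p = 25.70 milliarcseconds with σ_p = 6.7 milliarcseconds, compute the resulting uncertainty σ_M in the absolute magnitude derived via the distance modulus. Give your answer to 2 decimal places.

M = m − 5 log₁₀ d + 5 = m + 5 log₁₀ p + 5, so ∂M/∂p = 5/(p ln 10).
σ_M = (5/ln 10) · (σ_p/p) = 2.1715 × 6.7/25.70 = 2.1715 × 0.2607 = 0.56611.

σ_M = 0.57 mag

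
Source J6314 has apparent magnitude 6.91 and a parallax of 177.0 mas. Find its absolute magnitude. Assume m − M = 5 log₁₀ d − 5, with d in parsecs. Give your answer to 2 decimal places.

M = 8.15

d = 1/p = 1/0.1770″ = 5.6497 pc.
m − M = 5 log₁₀(5.6497) − 5 = 3.7601 − 5 = -1.2399.
M = m − (m − M) = 6.91 − (-1.2399) = 8.15.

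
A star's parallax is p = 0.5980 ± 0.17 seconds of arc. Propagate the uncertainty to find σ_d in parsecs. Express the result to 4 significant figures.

d = 1/p, so σ_d = σ_p / p².
σ_d = 0.170 / (0.5980)² = 0.170 / 0.3576 = 0.47539 pc.

0.4754 pc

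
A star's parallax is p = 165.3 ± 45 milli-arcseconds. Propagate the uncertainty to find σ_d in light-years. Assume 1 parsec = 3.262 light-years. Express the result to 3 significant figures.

5.37 ly

d = 1/p, so σ_d = σ_p / p².
σ_d = 0.0450 / (0.1653)² = 0.0450 / 0.027324 = 1.6469 pc = 1.6469 × 3.262 ly = 5.3722 ly.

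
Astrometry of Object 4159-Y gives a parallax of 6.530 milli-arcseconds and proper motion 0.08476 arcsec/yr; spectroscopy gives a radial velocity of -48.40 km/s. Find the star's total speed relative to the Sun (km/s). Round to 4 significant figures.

78.28 km/s

d = 1/p = 1/0.006530″ = 153.14 pc.
v_t = 4.740 μ d = 4.740 × 0.08476 × 153.14 = 61.526 km/s.
v = √(v_r² + v_t²) = √((-48.40)² + 61.526²) = √6128.01 = 78.282 km/s.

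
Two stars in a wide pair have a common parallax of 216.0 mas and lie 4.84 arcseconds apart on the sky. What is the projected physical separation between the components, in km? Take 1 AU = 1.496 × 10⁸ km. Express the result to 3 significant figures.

3.35 × 10^9 km

d = 1/p = 1/0.2160″ = 4.6296 pc.
At distance d (pc), an angle of θ arcsec spans θ·d AU: s = 4.84 × 4.6296 = 22.407 AU.
= 22.407 × 1.496 × 10⁸ km = 3.3521 × 10^9 km.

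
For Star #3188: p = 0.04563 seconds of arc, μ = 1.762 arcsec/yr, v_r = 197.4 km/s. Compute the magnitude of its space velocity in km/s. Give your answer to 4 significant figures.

d = 1/p = 1/0.04563″ = 21.915 pc.
v_t = 4.740 μ d = 4.740 × 1.762 × 21.915 = 183.03 km/s.
v = √(v_r² + v_t²) = √(197.4² + 183.03²) = √72466.7 = 269.2 km/s.

269.2 km/s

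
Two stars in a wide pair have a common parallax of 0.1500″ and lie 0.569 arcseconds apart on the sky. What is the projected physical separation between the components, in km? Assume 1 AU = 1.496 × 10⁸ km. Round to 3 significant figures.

d = 1/p = 1/0.1500″ = 6.6667 pc.
At distance d (pc), an angle of θ arcsec spans θ·d AU: s = 0.569 × 6.6667 = 3.7934 AU.
= 3.7934 × 1.496 × 10⁸ km = 5.6749 × 10^8 km.

5.67 × 10^8 km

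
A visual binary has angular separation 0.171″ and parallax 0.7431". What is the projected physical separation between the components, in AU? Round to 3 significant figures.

0.230 AU

d = 1/p = 1/0.7431″ = 1.3457 pc.
At distance d (pc), an angle of θ arcsec spans θ·d AU: s = 0.171 × 1.3457 = 0.23011 AU.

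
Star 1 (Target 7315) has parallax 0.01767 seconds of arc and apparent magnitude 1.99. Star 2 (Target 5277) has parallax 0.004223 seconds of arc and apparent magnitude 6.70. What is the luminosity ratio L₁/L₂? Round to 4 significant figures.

d₁ = 1/p₁ = 1/0.01767″ = 56.593 pc; d₂ = 1/p₂ = 1/0.004223″ = 236.8 pc.
M₁ = m₁ − 5 log₁₀ d₁ + 5 = 1.99 − 8.7638 + 5 = -1.7738.
M₂ = 6.70 − 11.8719 + 5 = -0.1719.
L₁/L₂ = 10^(0.4(M₂ − M₁)) = 10^(0.4 × 1.6019) = 10^0.64076 = 4.3728.

L₁/L₂ = 4.373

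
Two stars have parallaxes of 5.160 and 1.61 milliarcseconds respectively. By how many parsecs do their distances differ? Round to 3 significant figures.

d_A = 1/0.005160″ = 193.8 pc; d_B = 1/0.001610″ = 621.12 pc.
|d_B − d_A| = |621.12 − 193.8| = 427.32 pc.

427 pc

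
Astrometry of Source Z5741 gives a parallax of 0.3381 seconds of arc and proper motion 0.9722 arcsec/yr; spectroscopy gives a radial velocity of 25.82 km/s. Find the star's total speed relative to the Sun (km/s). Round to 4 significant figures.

d = 1/p = 1/0.3381″ = 2.9577 pc.
v_t = 4.740 μ d = 4.740 × 0.9722 × 2.9577 = 13.63 km/s.
v = √(v_r² + v_t²) = √(25.82² + 13.63²) = √852.449 = 29.197 km/s.

29.20 km/s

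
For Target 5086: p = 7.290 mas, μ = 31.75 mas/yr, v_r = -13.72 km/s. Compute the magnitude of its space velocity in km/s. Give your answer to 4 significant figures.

24.79 km/s

d = 1/p = 1/0.007290″ = 137.17 pc.
μ = 31.75 mas/yr = 0.03175 ″/yr.
v_t = 4.740 μ d = 4.740 × 0.03175 × 137.17 = 20.643 km/s.
v = √(v_r² + v_t²) = √((-13.72)² + 20.643²) = √614.372 = 24.787 km/s.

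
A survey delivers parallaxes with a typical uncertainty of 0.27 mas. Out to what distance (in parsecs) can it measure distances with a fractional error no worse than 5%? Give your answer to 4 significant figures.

σ_d/d = σ_p/p, so the condition is σ_p/p ≤ 0.05, i.e. p ≥ σ_p/0.05.
p_min = 0.27/0.05 = 5.4 mas = 0.0054 arcsec.
d_max = 1/p_min = 1/0.0054 = 185.19 pc.

185.2 pc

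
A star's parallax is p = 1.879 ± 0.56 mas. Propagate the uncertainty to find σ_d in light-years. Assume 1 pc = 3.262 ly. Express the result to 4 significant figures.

d = 1/p, so σ_d = σ_p / p².
σ_d = 0.000560 / (0.001879)² = 0.000560 / 0.0000035306 = 158.61 pc = 158.61 × 3.262 ly = 517.39 ly.

517.4 ly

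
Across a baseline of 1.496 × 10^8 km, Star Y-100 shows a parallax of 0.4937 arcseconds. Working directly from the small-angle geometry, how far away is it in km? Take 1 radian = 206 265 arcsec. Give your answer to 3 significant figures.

6.25 × 10^13 km

θ = 0.4937″ = 0.4937/206265 = 2.3935 × 10^-6 rad.
d = B/θ = (1.496 × 10^8) / (2.3935 × 10^-6) = 6.2503 × 10^13 km.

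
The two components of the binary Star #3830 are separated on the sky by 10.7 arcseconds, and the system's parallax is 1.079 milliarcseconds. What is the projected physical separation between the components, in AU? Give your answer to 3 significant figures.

9920 AU

d = 1/p = 1/0.001079″ = 926.78 pc.
At distance d (pc), an angle of θ arcsec spans θ·d AU: s = 10.7 × 926.78 = 9916.5 AU.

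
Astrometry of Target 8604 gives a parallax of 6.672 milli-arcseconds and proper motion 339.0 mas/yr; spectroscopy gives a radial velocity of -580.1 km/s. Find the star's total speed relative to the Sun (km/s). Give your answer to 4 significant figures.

d = 1/p = 1/0.006672″ = 149.88 pc.
μ = 339.0 mas/yr = 0.3390 ″/yr.
v_t = 4.740 μ d = 4.740 × 0.3390 × 149.88 = 240.84 km/s.
v = √(v_r² + v_t²) = √((-580.1)² + 240.84²) = √394520 = 628.11 km/s.

628.1 km/s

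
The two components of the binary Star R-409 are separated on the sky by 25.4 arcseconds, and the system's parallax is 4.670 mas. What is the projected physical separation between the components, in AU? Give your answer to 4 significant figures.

5439 AU

d = 1/p = 1/0.004670″ = 214.13 pc.
At distance d (pc), an angle of θ arcsec spans θ·d AU: s = 25.4 × 214.13 = 5438.9 AU.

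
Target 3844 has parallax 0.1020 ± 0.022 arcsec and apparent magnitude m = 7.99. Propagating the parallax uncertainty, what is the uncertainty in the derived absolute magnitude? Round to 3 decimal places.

σ_M = 0.468 mag

M = m − 5 log₁₀ d + 5 = m + 5 log₁₀ p + 5, so ∂M/∂p = 5/(p ln 10).
σ_M = (5/ln 10) · (σ_p/p) = 2.1715 × 0.022/0.1020 = 2.1715 × 0.21569 = 0.46837.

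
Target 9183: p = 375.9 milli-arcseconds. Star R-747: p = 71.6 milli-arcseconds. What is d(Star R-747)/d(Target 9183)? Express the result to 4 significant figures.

Since d = 1/p, d_B/d_A = p_A/p_B.
= 375.9 / 71.6 = 5.25.

5.250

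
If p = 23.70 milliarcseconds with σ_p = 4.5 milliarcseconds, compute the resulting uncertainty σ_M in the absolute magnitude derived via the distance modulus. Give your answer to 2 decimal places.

σ_M = 0.41 mag

M = m − 5 log₁₀ d + 5 = m + 5 log₁₀ p + 5, so ∂M/∂p = 5/(p ln 10).
σ_M = (5/ln 10) · (σ_p/p) = 2.1715 × 4.5/23.70 = 2.1715 × 0.18987 = 0.4123.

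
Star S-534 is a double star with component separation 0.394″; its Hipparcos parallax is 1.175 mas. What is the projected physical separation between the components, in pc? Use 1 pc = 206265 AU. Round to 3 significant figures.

d = 1/p = 1/0.001175″ = 851.06 pc.
At distance d (pc), an angle of θ arcsec spans θ·d AU: s = 0.394 × 851.06 = 335.32 AU.
= 335.32 / 206265 = 0.0016257 pc.

0.00163 pc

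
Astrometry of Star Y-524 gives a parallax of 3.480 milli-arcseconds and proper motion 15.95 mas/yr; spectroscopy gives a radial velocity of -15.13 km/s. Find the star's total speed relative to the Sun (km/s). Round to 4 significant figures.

d = 1/p = 1/0.003480″ = 287.36 pc.
μ = 15.95 mas/yr = 0.01595 ″/yr.
v_t = 4.740 μ d = 4.740 × 0.01595 × 287.36 = 21.725 km/s.
v = √(v_r² + v_t²) = √((-15.13)² + 21.725²) = √700.893 = 26.474 km/s.

26.47 km/s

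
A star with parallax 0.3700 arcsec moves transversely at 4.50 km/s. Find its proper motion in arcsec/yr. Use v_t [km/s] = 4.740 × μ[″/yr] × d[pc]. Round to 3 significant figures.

d = 1/p = 1/0.3700″ = 2.7027 pc.
μ = v_t / (4.74 d) = 4.50 / (4.74 × 2.7027) = 4.50 / 12.811 = 0.35126 ″/yr.

0.351 arcsec/yr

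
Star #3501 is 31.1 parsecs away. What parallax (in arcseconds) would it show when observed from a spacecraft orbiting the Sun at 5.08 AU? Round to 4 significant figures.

0.1633 arcsec

p (arcsec) = B (AU) / d (pc).
p = 5.08 / 31.1 = 0.16334 arcsec.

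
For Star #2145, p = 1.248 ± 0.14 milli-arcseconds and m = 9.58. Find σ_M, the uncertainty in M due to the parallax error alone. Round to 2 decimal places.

M = m − 5 log₁₀ d + 5 = m + 5 log₁₀ p + 5, so ∂M/∂p = 5/(p ln 10).
σ_M = (5/ln 10) · (σ_p/p) = 2.1715 × 0.14/1.248 = 2.1715 × 0.11218 = 0.2436.

σ_M = 0.24 mag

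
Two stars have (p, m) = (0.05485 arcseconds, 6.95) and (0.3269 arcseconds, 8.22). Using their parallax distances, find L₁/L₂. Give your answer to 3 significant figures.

d₁ = 1/p₁ = 1/0.05485″ = 18.232 pc; d₂ = 1/p₂ = 1/0.3269″ = 3.059 pc.
M₁ = m₁ − 5 log₁₀ d₁ + 5 = 6.95 − 6.3042 + 5 = 5.6458.
M₂ = 8.22 − 2.4279 + 5 = 10.7921.
L₁/L₂ = 10^(0.4(M₂ − M₁)) = 10^(0.4 × 5.1463) = 10^2.05852 = 114.42.

L₁/L₂ = 114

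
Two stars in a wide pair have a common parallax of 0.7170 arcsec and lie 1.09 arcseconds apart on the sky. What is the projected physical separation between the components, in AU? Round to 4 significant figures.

1.520 AU

d = 1/p = 1/0.7170″ = 1.3947 pc.
At distance d (pc), an angle of θ arcsec spans θ·d AU: s = 1.09 × 1.3947 = 1.5202 AU.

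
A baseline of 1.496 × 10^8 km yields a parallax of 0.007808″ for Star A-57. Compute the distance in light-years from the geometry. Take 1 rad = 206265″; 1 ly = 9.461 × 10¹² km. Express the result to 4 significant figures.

417.7 ly

θ = 0.007808″ = 0.007808/206265 = 3.7854 × 10^-8 rad.
d = B/θ = (1.496 × 10^8) / (3.7854 × 10^-8) = 3.9520 × 10^15 km = (3.9520 × 10^15) / (9.461 × 10^12) ly = 417.71 ly.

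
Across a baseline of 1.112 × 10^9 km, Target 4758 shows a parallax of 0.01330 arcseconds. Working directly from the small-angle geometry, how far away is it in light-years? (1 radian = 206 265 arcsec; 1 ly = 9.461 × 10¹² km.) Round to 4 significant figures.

1823 ly

θ = 0.01330″ = 0.01330/206265 = 6.4480 × 10^-8 rad.
d = B/θ = (1.112 × 10^9) / (6.4480 × 10^-8) = 1.7246 × 10^16 km = (1.7246 × 10^16) / (9.461 × 10^12) ly = 1822.9 ly.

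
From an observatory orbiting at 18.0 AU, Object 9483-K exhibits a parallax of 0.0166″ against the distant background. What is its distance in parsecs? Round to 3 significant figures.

1080 pc

With baseline B (in AU) and parallax p (in arcsec), d = B/p parsecs.
d = 18.0 / 0.0166 = 1084.3 pc.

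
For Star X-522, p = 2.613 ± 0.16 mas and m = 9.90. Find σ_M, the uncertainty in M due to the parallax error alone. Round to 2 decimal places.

M = m − 5 log₁₀ d + 5 = m + 5 log₁₀ p + 5, so ∂M/∂p = 5/(p ln 10).
σ_M = (5/ln 10) · (σ_p/p) = 2.1715 × 0.16/2.613 = 2.1715 × 0.061232 = 0.13297.

σ_M = 0.13 mag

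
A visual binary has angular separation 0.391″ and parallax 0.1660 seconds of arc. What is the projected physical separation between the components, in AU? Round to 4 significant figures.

d = 1/p = 1/0.1660″ = 6.0241 pc.
At distance d (pc), an angle of θ arcsec spans θ·d AU: s = 0.391 × 6.0241 = 2.3554 AU.

2.355 AU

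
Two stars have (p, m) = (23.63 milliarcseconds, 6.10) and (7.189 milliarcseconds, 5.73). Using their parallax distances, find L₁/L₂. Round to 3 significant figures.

d₁ = 1/p₁ = 1/0.02363″ = 42.319 pc; d₂ = 1/p₂ = 1/0.007189″ = 139.1 pc.
M₁ = m₁ − 5 log₁₀ d₁ + 5 = 6.10 − 8.1327 + 5 = 2.9673.
M₂ = 5.73 − 10.7166 + 5 = 0.0134.
L₁/L₂ = 10^(0.4(M₂ − M₁)) = 10^(0.4 × (-2.9539)) = 10^(-1.18156) = 0.065832.

L₁/L₂ = 0.0658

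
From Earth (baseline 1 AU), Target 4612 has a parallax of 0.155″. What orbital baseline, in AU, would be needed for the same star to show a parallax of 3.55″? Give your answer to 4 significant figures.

22.90 AU

Parallax scales linearly with baseline: p ∝ B, so B = p_target / p_Earth × 1 AU.
B = 3.55 / 0.155 = 22.903 AU.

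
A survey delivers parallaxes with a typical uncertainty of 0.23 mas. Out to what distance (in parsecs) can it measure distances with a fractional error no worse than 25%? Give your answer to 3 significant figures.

1090 pc

σ_d/d = σ_p/p, so the condition is σ_p/p ≤ 0.25, i.e. p ≥ σ_p/0.25.
p_min = 0.23/0.25 = 0.92 mas = 0.00092 arcsec.
d_max = 1/p_min = 1/0.00092 = 1087 pc.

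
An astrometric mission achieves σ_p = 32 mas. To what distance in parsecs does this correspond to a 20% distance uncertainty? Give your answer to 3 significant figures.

σ_d/d = σ_p/p, so the condition is σ_p/p ≤ 0.20, i.e. p ≥ σ_p/0.20.
p_min = 32/0.20 = 160 mas = 0.16 arcsec.
d_max = 1/p_min = 1/0.16 = 6.25 pc.

6.25 pc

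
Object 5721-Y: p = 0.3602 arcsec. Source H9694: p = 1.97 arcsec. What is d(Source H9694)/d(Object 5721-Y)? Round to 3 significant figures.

Since d = 1/p, d_B/d_A = p_A/p_B.
= 0.3602 / 1.97 = 0.18284.

0.183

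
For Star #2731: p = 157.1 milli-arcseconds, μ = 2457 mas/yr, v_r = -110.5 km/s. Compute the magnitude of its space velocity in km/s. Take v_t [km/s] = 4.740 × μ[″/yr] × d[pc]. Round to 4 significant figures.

133.1 km/s

d = 1/p = 1/0.1571″ = 6.3654 pc.
μ = 2457 mas/yr = 2.457 ″/yr.
v_t = 4.740 μ d = 4.740 × 2.457 × 6.3654 = 74.133 km/s.
v = √(v_r² + v_t²) = √((-110.5)² + 74.133²) = √17706 = 133.06 km/s.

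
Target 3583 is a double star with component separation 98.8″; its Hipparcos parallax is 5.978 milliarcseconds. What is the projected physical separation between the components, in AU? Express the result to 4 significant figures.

d = 1/p = 1/0.005978″ = 167.28 pc.
At distance d (pc), an angle of θ arcsec spans θ·d AU: s = 98.8 × 167.28 = 16527 AU.

16530 AU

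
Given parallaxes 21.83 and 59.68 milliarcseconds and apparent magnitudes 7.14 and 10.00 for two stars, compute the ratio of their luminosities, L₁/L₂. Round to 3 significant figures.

d₁ = 1/p₁ = 1/0.02183″ = 45.809 pc; d₂ = 1/p₂ = 1/0.05968″ = 16.756 pc.
M₁ = m₁ − 5 log₁₀ d₁ + 5 = 7.14 − 8.3048 + 5 = 3.8352.
M₂ = 10.00 − 6.1209 + 5 = 8.8791.
L₁/L₂ = 10^(0.4(M₂ − M₁)) = 10^(0.4 × 5.0439) = 10^2.01756 = 104.13.

L₁/L₂ = 104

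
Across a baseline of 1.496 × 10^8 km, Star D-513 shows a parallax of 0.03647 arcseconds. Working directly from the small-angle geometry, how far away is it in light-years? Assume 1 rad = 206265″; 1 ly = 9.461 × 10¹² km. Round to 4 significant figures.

θ = 0.03647″ = 0.03647/206265 = 1.7681 × 10^-7 rad.
d = B/θ = (1.496 × 10^8) / (1.7681 × 10^-7) = 8.4611 × 10^14 km = (8.4611 × 10^14) / (9.461 × 10^12) ly = 89.431 ly.

89.43 ly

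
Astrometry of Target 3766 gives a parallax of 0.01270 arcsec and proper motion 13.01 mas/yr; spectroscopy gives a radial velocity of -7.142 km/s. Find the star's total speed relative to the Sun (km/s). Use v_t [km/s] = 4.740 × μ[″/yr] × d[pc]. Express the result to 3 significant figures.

8.64 km/s

d = 1/p = 1/0.01270″ = 78.74 pc.
μ = 13.01 mas/yr = 0.01301 ″/yr.
v_t = 4.740 μ d = 4.740 × 0.01301 × 78.74 = 4.8557 km/s.
v = √(v_r² + v_t²) = √((-7.142)² + 4.8557²) = √74.586 = 8.6363 km/s.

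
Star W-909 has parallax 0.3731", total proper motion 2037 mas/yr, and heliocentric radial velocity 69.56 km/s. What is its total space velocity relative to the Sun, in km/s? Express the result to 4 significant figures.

74.22 km/s

d = 1/p = 1/0.3731″ = 2.6802 pc.
μ = 2037 mas/yr = 2.037 ″/yr.
v_t = 4.740 μ d = 4.740 × 2.037 × 2.6802 = 25.878 km/s.
v = √(v_r² + v_t²) = √(69.56² + 25.878²) = √5508.26 = 74.218 km/s.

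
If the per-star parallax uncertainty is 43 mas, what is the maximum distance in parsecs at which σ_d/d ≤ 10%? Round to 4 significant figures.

2.326 pc

σ_d/d = σ_p/p, so the condition is σ_p/p ≤ 0.10, i.e. p ≥ σ_p/0.10.
p_min = 43/0.10 = 430 mas = 0.43 arcsec.
d_max = 1/p_min = 1/0.43 = 2.3256 pc.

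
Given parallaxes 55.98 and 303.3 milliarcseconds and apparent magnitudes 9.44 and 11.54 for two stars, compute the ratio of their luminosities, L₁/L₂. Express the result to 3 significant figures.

d₁ = 1/p₁ = 1/0.05598″ = 17.864 pc; d₂ = 1/p₂ = 1/0.3033″ = 3.2971 pc.
M₁ = m₁ − 5 log₁₀ d₁ + 5 = 9.44 − 6.2599 + 5 = 8.1801.
M₂ = 11.54 − 2.5907 + 5 = 13.9493.
L₁/L₂ = 10^(0.4(M₂ − M₁)) = 10^(0.4 × 5.7692) = 10^2.30768 = 203.09.

L₁/L₂ = 203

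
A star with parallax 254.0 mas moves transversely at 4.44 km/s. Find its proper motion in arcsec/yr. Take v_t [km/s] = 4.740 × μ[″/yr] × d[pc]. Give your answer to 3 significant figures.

d = 1/p = 1/0.2540″ = 3.937 pc.
μ = v_t / (4.74 d) = 4.44 / (4.74 × 3.937) = 4.44 / 18.661 = 0.23793 ″/yr.

0.238 arcsec/yr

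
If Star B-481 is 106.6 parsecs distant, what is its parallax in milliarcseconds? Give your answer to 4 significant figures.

p = 1/d = 1/106.6 = 0.0093809 arcsec.
= 0.0093809 × 1000 = 9.3809 mas.

9.381 mas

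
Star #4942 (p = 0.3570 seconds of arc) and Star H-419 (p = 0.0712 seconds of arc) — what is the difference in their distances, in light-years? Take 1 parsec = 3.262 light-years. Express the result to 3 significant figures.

d_A = 1/0.3570″ = 2.8011 pc; d_B = 1/0.07120″ = 14.045 pc.
|d_B − d_A| = |14.045 − 2.8011| = 11.244 pc = 11.244 × 3.262 ly = 36.678 ly.

36.7 ly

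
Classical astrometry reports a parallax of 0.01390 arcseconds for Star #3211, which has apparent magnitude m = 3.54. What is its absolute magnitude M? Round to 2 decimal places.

d = 1/p = 1/0.01390″ = 71.942 pc.
m − M = 5 log₁₀(71.942) − 5 = 9.2849 − 5 = 4.2849.
M = m − (m − M) = 3.54 − 4.2849 = -0.74.

M = -0.74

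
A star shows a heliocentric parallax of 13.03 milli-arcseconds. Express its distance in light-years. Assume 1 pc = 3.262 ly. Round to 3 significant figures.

p = 13.03 milli-arcseconds = 0.01303 arcsec.
d = 1/p = 1/0.01303 = 76.746 pc.
In light-years: 76.746 × 3.262 = 250.35 ly.

250 light years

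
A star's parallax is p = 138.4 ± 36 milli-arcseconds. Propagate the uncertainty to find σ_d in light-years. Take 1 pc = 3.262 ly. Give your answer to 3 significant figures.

d = 1/p, so σ_d = σ_p / p².
σ_d = 0.0360 / (0.1384)² = 0.0360 / 0.019155 = 1.8794 pc = 1.8794 × 3.262 ly = 6.1306 ly.

6.13 ly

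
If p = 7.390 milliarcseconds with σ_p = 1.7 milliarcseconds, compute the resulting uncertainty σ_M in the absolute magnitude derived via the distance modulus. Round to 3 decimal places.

M = m − 5 log₁₀ d + 5 = m + 5 log₁₀ p + 5, so ∂M/∂p = 5/(p ln 10).
σ_M = (5/ln 10) · (σ_p/p) = 2.1715 × 1.7/7.390 = 2.1715 × 0.23004 = 0.49953.

σ_M = 0.500 mag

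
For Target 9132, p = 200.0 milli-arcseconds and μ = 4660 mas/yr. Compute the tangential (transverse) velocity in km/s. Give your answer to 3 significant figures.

110 km/s

d = 1/p = 1/0.2000″ = 5 pc.
μ = 4660 mas/yr = 4.66 ″/yr.
v_t = 4.74 × μ × d = 4.74 × 4.66 × 5 = 110.44 km/s.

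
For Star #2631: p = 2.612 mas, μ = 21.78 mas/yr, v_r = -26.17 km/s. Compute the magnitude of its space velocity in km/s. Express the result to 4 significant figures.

47.40 km/s

d = 1/p = 1/0.002612″ = 382.85 pc.
μ = 21.78 mas/yr = 0.02178 ″/yr.
v_t = 4.740 μ d = 4.740 × 0.02178 × 382.85 = 39.524 km/s.
v = √(v_r² + v_t²) = √((-26.17)² + 39.524²) = √2247.02 = 47.403 km/s.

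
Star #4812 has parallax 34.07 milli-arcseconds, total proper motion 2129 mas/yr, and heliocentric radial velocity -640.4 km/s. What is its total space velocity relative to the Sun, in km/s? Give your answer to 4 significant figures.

705.6 km/s

d = 1/p = 1/0.03407″ = 29.351 pc.
μ = 2129 mas/yr = 2.129 ″/yr.
v_t = 4.740 μ d = 4.740 × 2.129 × 29.351 = 296.19 km/s.
v = √(v_r² + v_t²) = √((-640.4)² + 296.19²) = √497841 = 705.58 km/s.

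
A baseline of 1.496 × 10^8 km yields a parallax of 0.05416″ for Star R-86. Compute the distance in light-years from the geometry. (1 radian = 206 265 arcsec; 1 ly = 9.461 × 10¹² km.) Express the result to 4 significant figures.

θ = 0.05416″ = 0.05416/206265 = 2.6257 × 10^-7 rad.
d = B/θ = (1.496 × 10^8) / (2.6257 × 10^-7) = 5.6975 × 10^14 km = (5.6975 × 10^14) / (9.461 × 10^12) ly = 60.221 ly.

60.22 ly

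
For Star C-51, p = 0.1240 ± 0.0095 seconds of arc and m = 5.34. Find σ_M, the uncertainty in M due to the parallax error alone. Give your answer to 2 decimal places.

σ_M = 0.17 mag

M = m − 5 log₁₀ d + 5 = m + 5 log₁₀ p + 5, so ∂M/∂p = 5/(p ln 10).
σ_M = (5/ln 10) · (σ_p/p) = 2.1715 × 0.0095/0.1240 = 2.1715 × 0.076613 = 0.16637.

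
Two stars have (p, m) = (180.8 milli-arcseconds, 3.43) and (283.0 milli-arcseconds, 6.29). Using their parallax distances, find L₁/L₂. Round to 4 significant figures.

d₁ = 1/p₁ = 1/0.1808″ = 5.531 pc; d₂ = 1/p₂ = 1/0.2830″ = 3.5336 pc.
M₁ = m₁ − 5 log₁₀ d₁ + 5 = 3.43 − 3.7140 + 5 = 4.7160.
M₂ = 6.29 − 2.7411 + 5 = 8.5489.
L₁/L₂ = 10^(0.4(M₂ − M₁)) = 10^(0.4 × 3.8329) = 10^1.53316 = 34.132.

L₁/L₂ = 34.13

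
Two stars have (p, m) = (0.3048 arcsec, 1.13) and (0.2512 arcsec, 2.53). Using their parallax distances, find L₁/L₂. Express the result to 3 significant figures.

d₁ = 1/p₁ = 1/0.3048″ = 3.2808 pc; d₂ = 1/p₂ = 1/0.2512″ = 3.9809 pc.
M₁ = m₁ − 5 log₁₀ d₁ + 5 = 1.13 − 2.5799 + 5 = 3.5501.
M₂ = 2.53 − 2.9999 + 5 = 4.5301.
L₁/L₂ = 10^(0.4(M₂ − M₁)) = 10^(0.4 × 0.9800) = 10^0.39200 = 2.466.

L₁/L₂ = 2.47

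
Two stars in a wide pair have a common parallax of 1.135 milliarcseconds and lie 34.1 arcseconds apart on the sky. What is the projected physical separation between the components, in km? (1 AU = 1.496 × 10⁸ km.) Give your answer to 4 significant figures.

4.495 × 10^12 km

d = 1/p = 1/0.001135″ = 881.06 pc.
At distance d (pc), an angle of θ arcsec spans θ·d AU: s = 34.1 × 881.06 = 30044 AU.
= 30044 × 1.496 × 10⁸ km = 4.4946 × 10^12 km.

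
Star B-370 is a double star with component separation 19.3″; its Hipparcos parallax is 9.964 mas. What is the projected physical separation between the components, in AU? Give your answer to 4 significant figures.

d = 1/p = 1/0.009964″ = 100.36 pc.
At distance d (pc), an angle of θ arcsec spans θ·d AU: s = 19.3 × 100.36 = 1936.9 AU.

1937 AU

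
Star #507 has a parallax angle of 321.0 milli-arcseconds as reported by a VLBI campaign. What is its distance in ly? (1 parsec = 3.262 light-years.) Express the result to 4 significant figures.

p = 321.0 milli-arcseconds = 0.3210 arcsec.
d = 1/p = 1/0.3210 = 3.1153 pc.
In light-years: 3.1153 × 3.262 = 10.162 ly.

10.16 ly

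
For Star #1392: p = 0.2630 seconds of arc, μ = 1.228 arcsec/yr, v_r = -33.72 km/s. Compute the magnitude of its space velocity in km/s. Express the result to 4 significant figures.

d = 1/p = 1/0.2630″ = 3.8023 pc.
v_t = 4.740 μ d = 4.740 × 1.228 × 3.8023 = 22.132 km/s.
v = √(v_r² + v_t²) = √((-33.72)² + 22.132²) = √1626.86 = 40.334 km/s.

40.33 km/s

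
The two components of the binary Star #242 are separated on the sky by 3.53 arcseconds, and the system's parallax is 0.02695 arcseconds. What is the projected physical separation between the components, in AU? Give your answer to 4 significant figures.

131.0 AU

d = 1/p = 1/0.02695″ = 37.106 pc.
At distance d (pc), an angle of θ arcsec spans θ·d AU: s = 3.53 × 37.106 = 130.98 AU.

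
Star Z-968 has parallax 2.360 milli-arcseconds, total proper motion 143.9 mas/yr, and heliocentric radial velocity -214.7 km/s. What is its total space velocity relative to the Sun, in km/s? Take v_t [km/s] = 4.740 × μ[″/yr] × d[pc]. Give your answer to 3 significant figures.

360 km/s

d = 1/p = 1/0.002360″ = 423.73 pc.
μ = 143.9 mas/yr = 0.1439 ″/yr.
v_t = 4.740 μ d = 4.740 × 0.1439 × 423.73 = 289.02 km/s.
v = √(v_r² + v_t²) = √((-214.7)² + 289.02²) = √129629 = 360.04 km/s.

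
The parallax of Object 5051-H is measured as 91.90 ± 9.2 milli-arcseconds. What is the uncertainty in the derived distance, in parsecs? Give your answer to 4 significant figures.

1.089 pc

d = 1/p, so σ_d = σ_p / p².
σ_d = 0.00920 / (0.09190)² = 0.00920 / 0.0084456 = 1.0893 pc.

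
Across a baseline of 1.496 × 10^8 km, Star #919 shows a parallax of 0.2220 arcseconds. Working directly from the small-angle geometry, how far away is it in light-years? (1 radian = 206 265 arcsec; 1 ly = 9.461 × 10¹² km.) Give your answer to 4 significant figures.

θ = 0.2220″ = 0.2220/206265 = 1.0763 × 10^-6 rad.
d = B/θ = (1.496 × 10^8) / (1.0763 × 10^-6) = 1.3899 × 10^14 km = (1.3899 × 10^14) / (9.461 × 10^12) ly = 14.691 ly.

14.69 ly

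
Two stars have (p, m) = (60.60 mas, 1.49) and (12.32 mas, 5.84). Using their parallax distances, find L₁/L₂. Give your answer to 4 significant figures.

d₁ = 1/p₁ = 1/0.06060″ = 16.502 pc; d₂ = 1/p₂ = 1/0.01232″ = 81.169 pc.
M₁ = m₁ − 5 log₁₀ d₁ + 5 = 1.49 − 6.0877 + 5 = 0.4023.
M₂ = 5.84 − 9.5470 + 5 = 1.2930.
L₁/L₂ = 10^(0.4(M₂ − M₁)) = 10^(0.4 × 0.8907) = 10^0.35628 = 2.2713.

L₁/L₂ = 2.271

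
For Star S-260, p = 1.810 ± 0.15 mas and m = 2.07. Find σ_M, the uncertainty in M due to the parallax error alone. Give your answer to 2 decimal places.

M = m − 5 log₁₀ d + 5 = m + 5 log₁₀ p + 5, so ∂M/∂p = 5/(p ln 10).
σ_M = (5/ln 10) · (σ_p/p) = 2.1715 × 0.15/1.810 = 2.1715 × 0.082873 = 0.17996.

σ_M = 0.18 mag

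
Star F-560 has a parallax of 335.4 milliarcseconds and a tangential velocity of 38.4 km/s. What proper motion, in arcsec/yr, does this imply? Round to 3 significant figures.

d = 1/p = 1/0.3354″ = 2.9815 pc.
μ = v_t / (4.74 d) = 38.4 / (4.74 × 2.9815) = 38.4 / 14.132 = 2.7172 ″/yr.

2.72 arcsec/yr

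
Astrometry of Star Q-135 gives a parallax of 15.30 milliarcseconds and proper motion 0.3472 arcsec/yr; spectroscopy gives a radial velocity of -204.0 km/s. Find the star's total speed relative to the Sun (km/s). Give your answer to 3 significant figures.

d = 1/p = 1/0.01530″ = 65.359 pc.
v_t = 4.740 μ d = 4.740 × 0.3472 × 65.359 = 107.56 km/s.
v = √(v_r² + v_t²) = √((-204.0)² + 107.56²) = √53185.2 = 230.62 km/s.

231 km/s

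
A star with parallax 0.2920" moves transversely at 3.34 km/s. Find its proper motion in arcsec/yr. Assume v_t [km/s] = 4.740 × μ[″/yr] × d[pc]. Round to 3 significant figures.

0.206 arcsec/yr

d = 1/p = 1/0.2920″ = 3.4247 pc.
μ = v_t / (4.74 d) = 3.34 / (4.74 × 3.4247) = 3.34 / 16.233 = 0.20575 ″/yr.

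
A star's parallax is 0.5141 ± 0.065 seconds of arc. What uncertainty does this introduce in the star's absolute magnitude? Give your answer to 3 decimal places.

M = m − 5 log₁₀ d + 5 = m + 5 log₁₀ p + 5, so ∂M/∂p = 5/(p ln 10).
σ_M = (5/ln 10) · (σ_p/p) = 2.1715 × 0.065/0.5141 = 2.1715 × 0.12643 = 0.27454.

σ_M = 0.275 mag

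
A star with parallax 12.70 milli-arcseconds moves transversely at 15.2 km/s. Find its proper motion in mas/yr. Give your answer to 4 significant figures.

40.73 mas/yr

d = 1/p = 1/0.01270″ = 78.74 pc.
μ = v_t / (4.74 d) = 15.2 / (4.74 × 78.74) = 15.2 / 373.23 = 0.040726 ″/yr = 40.726 mas/yr.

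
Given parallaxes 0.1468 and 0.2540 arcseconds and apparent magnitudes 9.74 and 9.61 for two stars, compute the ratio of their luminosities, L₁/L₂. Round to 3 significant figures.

d₁ = 1/p₁ = 1/0.1468″ = 6.812 pc; d₂ = 1/p₂ = 1/0.2540″ = 3.937 pc.
M₁ = m₁ − 5 log₁₀ d₁ + 5 = 9.74 − 4.1664 + 5 = 10.5736.
M₂ = 9.61 − 2.9758 + 5 = 11.6342.
L₁/L₂ = 10^(0.4(M₂ − M₁)) = 10^(0.4 × 1.0606) = 10^0.42424 = 2.6561.

L₁/L₂ = 2.66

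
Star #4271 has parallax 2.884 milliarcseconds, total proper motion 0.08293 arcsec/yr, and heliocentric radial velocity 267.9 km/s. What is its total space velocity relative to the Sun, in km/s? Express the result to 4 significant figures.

d = 1/p = 1/0.002884″ = 346.74 pc.
v_t = 4.740 μ d = 4.740 × 0.08293 × 346.74 = 136.3 km/s.
v = √(v_r² + v_t²) = √(267.9² + 136.3²) = √90348.1 = 300.58 km/s.

300.6 km/s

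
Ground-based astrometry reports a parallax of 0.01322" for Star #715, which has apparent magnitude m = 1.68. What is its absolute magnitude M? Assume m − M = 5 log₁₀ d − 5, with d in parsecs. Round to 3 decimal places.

d = 1/p = 1/0.01322″ = 75.643 pc.
m − M = 5 log₁₀(75.643) − 5 = 9.3938 − 5 = 4.3938.
M = m − (m − M) = 1.68 − 4.3938 = -2.714.

M = -2.714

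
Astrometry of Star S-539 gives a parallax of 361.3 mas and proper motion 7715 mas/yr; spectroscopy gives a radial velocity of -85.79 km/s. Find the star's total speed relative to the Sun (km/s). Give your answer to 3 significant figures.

d = 1/p = 1/0.3613″ = 2.7678 pc.
μ = 7715 mas/yr = 7.715 ″/yr.
v_t = 4.740 μ d = 4.740 × 7.715 × 2.7678 = 101.22 km/s.
v = √(v_r² + v_t²) = √((-85.79)² + 101.22²) = √17605.4 = 132.69 km/s.

133 km/s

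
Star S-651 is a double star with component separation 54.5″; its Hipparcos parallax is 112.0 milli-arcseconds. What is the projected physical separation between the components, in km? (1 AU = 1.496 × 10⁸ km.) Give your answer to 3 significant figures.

d = 1/p = 1/0.1120″ = 8.9286 pc.
At distance d (pc), an angle of θ arcsec spans θ·d AU: s = 54.5 × 8.9286 = 486.61 AU.
= 486.61 × 1.496 × 10⁸ km = 7.2797 × 10^10 km.

7.28 × 10^10 km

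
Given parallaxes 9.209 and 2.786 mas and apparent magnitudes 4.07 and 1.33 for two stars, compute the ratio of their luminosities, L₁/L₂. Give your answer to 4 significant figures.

d₁ = 1/p₁ = 1/0.009209″ = 108.59 pc; d₂ = 1/p₂ = 1/0.002786″ = 358.94 pc.
M₁ = m₁ − 5 log₁₀ d₁ + 5 = 4.07 − 10.1789 + 5 = -1.1089.
M₂ = 1.33 − 12.7751 + 5 = -6.4451.
L₁/L₂ = 10^(0.4(M₂ − M₁)) = 10^(0.4 × (-5.3362)) = 10^(-2.13448) = 0.007337.

L₁/L₂ = 0.007337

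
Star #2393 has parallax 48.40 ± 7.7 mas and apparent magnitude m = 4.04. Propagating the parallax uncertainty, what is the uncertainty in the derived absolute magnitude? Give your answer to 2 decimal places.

M = m − 5 log₁₀ d + 5 = m + 5 log₁₀ p + 5, so ∂M/∂p = 5/(p ln 10).
σ_M = (5/ln 10) · (σ_p/p) = 2.1715 × 7.7/48.40 = 2.1715 × 0.15909 = 0.34546.

σ_M = 0.35 mag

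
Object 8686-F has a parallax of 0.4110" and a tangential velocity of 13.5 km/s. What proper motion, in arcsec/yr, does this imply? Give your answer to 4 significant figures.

1.171 arcsec/yr

d = 1/p = 1/0.4110″ = 2.4331 pc.
μ = v_t / (4.74 d) = 13.5 / (4.74 × 2.4331) = 13.5 / 11.533 = 1.1706 ″/yr.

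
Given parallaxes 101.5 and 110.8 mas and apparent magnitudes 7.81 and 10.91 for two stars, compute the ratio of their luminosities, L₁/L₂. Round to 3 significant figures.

L₁/L₂ = 20.7

d₁ = 1/p₁ = 1/0.1015″ = 9.8522 pc; d₂ = 1/p₂ = 1/0.1108″ = 9.0253 pc.
M₁ = m₁ − 5 log₁₀ d₁ + 5 = 7.81 − 4.9677 + 5 = 7.8423.
M₂ = 10.91 − 4.7773 + 5 = 11.1327.
L₁/L₂ = 10^(0.4(M₂ − M₁)) = 10^(0.4 × 3.2904) = 10^1.31616 = 20.709.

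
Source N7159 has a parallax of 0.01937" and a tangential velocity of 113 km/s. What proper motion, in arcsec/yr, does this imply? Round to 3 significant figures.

d = 1/p = 1/0.01937″ = 51.626 pc.
μ = v_t / (4.74 d) = 113 / (4.74 × 51.626) = 113 / 244.71 = 0.46177 ″/yr.

0.462 arcsec/yr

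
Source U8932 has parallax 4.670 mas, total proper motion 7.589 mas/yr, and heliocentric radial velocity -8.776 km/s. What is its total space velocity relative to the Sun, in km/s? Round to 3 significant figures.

d = 1/p = 1/0.004670″ = 214.13 pc.
μ = 7.589 mas/yr = 0.007589 ″/yr.
v_t = 4.740 μ d = 4.740 × 0.007589 × 214.13 = 7.7027 km/s.
v = √(v_r² + v_t²) = √((-8.776)² + 7.7027²) = √136.35 = 11.677 km/s.

11.7 km/s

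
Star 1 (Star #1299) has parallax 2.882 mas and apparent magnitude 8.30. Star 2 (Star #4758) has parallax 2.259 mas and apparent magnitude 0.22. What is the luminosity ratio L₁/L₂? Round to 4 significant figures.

d₁ = 1/p₁ = 1/0.002882″ = 346.98 pc; d₂ = 1/p₂ = 1/0.002259″ = 442.67 pc.
M₁ = m₁ − 5 log₁₀ d₁ + 5 = 8.30 − 12.7015 + 5 = 0.5985.
M₂ = 0.22 − 13.2304 + 5 = -8.0104.
L₁/L₂ = 10^(0.4(M₂ − M₁)) = 10^(0.4 × (-8.6089)) = 10^(-3.44356) = 0.00036011.

L₁/L₂ = 0.0003601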